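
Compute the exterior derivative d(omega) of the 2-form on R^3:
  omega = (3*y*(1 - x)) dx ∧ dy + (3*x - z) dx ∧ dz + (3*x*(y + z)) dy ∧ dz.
d(omega) = (3*y + 3*z) dx ∧ dy ∧ dz

For a 2-form omega = sum_{i<j} g_{ij} dx_i ∧ dx_j, the exterior derivative is
  d(omega) = sum_{i<j} d(g_{ij}) ∧ dx_i ∧ dx_j = sum_{i<j, k} (∂g_{ij}/∂x_k) dx_k ∧ dx_i ∧ dx_j.
Expand each term, using dx_k ∧ dx_i ∧ dx_j = sgn(permutation) dx_{(a)} ∧ dx_{(b)} ∧ dx_{(c)} with (a < b < c) sorted:
  d(3*x*(y + z)) includes (∂/∂x)(3*x*(y + z)) dx = (3*y + 3*z) dx, which multiplied by dy ∧ dz gives (3*y + 3*z) dx ∧ dy ∧ dz
Collecting like 3-forms: d(omega) = (3*y + 3*z) dx ∧ dy ∧ dz.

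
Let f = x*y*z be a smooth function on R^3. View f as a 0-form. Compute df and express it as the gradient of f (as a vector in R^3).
df = (y*z) dx + (x*z) dy + (x*y) dz; grad f = (y*z, x*z, x*y)

For a 0-form f, d f = (∂f/∂x) dx + (∂f/∂y) dy + (∂f/∂z) dz. The components of the vector representation are exactly the entries of grad f in Cartesian coordinates:
  ∂f/∂x = y*z
  ∂f/∂y = x*z
  ∂f/∂z = x*y.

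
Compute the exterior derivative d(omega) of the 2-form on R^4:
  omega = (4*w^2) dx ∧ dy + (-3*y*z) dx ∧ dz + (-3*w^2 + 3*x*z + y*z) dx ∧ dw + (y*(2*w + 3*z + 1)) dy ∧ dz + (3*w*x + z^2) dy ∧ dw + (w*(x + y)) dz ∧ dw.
d(omega) = (11*w - z) dx ∧ dy ∧ dw + (3*z) dx ∧ dy ∧ dz + (w - 3*x - y) dx ∧ dz ∧ dw + (w + 2*y - 2*z) dy ∧ dz ∧ dw

For a 2-form omega = sum_{i<j} g_{ij} dx_i ∧ dx_j, the exterior derivative is
  d(omega) = sum_{i<j} d(g_{ij}) ∧ dx_i ∧ dx_j = sum_{i<j, k} (∂g_{ij}/∂x_k) dx_k ∧ dx_i ∧ dx_j.
Expand each term, using dx_k ∧ dx_i ∧ dx_j = sgn(permutation) dx_{(a)} ∧ dx_{(b)} ∧ dx_{(c)} with (a < b < c) sorted:
  d(4*w^2) includes (∂/∂w)(4*w^2) dw = (8*w) dw, which multiplied by dx ∧ dy gives (8*w) dx ∧ dy ∧ dw
  d(-3*y*z) includes (∂/∂y)(-3*y*z) dy = (-3*z) dy, which multiplied by dx ∧ dz gives (3*z) dx ∧ dy ∧ dz
  d(-3*w^2 + 3*x*z + y*z) includes (∂/∂y)(-3*w^2 + 3*x*z + y*z) dy = (z) dy, which multiplied by dx ∧ dw gives (-z) dx ∧ dy ∧ dw
  d(-3*w^2 + 3*x*z + y*z) includes (∂/∂z)(-3*w^2 + 3*x*z + y*z) dz = (3*x + y) dz, which multiplied by dx ∧ dw gives (-3*x - y) dx ∧ dz ∧ dw
  d(y*(2*w + 3*z + 1)) includes (∂/∂w)(y*(2*w + 3*z + 1)) dw = (2*y) dw, which multiplied by dy ∧ dz gives (2*y) dy ∧ dz ∧ dw
  d(3*w*x + z^2) includes (∂/∂x)(3*w*x + z^2) dx = (3*w) dx, which multiplied by dy ∧ dw gives (3*w) dx ∧ dy ∧ dw
  d(3*w*x + z^2) includes (∂/∂z)(3*w*x + z^2) dz = (2*z) dz, which multiplied by dy ∧ dw gives (-2*z) dy ∧ dz ∧ dw
  d(w*(x + y)) includes (∂/∂x)(w*(x + y)) dx = (w) dx, which multiplied by dz ∧ dw gives (w) dx ∧ dz ∧ dw
  d(w*(x + y)) includes (∂/∂y)(w*(x + y)) dy = (w) dy, which multiplied by dz ∧ dw gives (w) dy ∧ dz ∧ dw
Collecting like 3-forms: d(omega) = (11*w - z) dx ∧ dy ∧ dw + (3*z) dx ∧ dy ∧ dz + (w - 3*x - y) dx ∧ dz ∧ dw + (w + 2*y - 2*z) dy ∧ dz ∧ dw.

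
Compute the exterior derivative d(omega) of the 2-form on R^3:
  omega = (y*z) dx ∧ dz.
d(omega) = (-z) dx ∧ dy ∧ dz

For a 2-form omega = sum_{i<j} g_{ij} dx_i ∧ dx_j, the exterior derivative is
  d(omega) = sum_{i<j} d(g_{ij}) ∧ dx_i ∧ dx_j = sum_{i<j, k} (∂g_{ij}/∂x_k) dx_k ∧ dx_i ∧ dx_j.
Expand each term, using dx_k ∧ dx_i ∧ dx_j = sgn(permutation) dx_{(a)} ∧ dx_{(b)} ∧ dx_{(c)} with (a < b < c) sorted:
  d(y*z) includes (∂/∂y)(y*z) dy = (z) dy, which multiplied by dx ∧ dz gives (-z) dx ∧ dy ∧ dz
Collecting like 3-forms: d(omega) = (-z) dx ∧ dy ∧ dz.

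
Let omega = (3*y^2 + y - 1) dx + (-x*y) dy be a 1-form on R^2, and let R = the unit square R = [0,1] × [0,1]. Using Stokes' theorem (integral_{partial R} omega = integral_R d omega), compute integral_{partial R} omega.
integral_(partial R) omega = -9/2

Stokes: integral_partial_R omega = integral_R d omega with d omega = (∂Q/∂x - ∂P/∂y) dx ∧ dy.
  ∂Q/∂x = -y
  ∂P/∂y = 6*y + 1
  integrand = ∂Q/∂x - ∂P/∂y = -7*y - 1.
Integrating over R: integral_0^1 integral_0^1 (-7*y - 1) dx dy = -9/2.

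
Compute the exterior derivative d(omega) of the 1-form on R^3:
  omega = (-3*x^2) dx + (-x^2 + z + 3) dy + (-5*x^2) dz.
d(omega) = (-2*x) dx ∧ dy + (-10*x) dx ∧ dz + (-1) dy ∧ dz

For a 1-form omega = sum_i f_i dx_i, the exterior derivative is
  d(omega) = sum_{i < j} (∂f_j/∂x_i - ∂f_i/∂x_j) dx_i ∧ dx_j.
  coefficient of dx ∧ dy: ∂f_2/∂x - ∂f_1/∂y = ∂(-x^2 + z + 3)/∂x - ∂(-3*x^2)/∂y = -2*x
  coefficient of dx ∧ dz: ∂f_3/∂x - ∂f_1/∂z = ∂(-5*x^2)/∂x - ∂(-3*x^2)/∂z = -10*x
  coefficient of dy ∧ dz: ∂f_3/∂y - ∂f_2/∂z = ∂(-5*x^2)/∂y - ∂(-x^2 + z + 3)/∂z = -1
Assembling: d(omega) = (-2*x) dx ∧ dy + (-10*x) dx ∧ dz + (-1) dy ∧ dz.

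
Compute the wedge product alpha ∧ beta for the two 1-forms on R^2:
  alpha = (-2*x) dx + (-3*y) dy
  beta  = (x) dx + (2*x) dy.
alpha ∧ beta = (x*(-4*x + 3*y)) dx ∧ dy

Distribute the wedge, using dx_i ∧ dx_j = -dx_j ∧ dx_i and dx_i ∧ dx_i = 0. For each pair (i, j) with i < j, the coefficient of dx_i ∧ dx_j in alpha ∧ beta is (alpha_i * beta_j - alpha_j * beta_i). Collecting: alpha ∧ beta = (x*(-4*x + 3*y)) dx ∧ dy.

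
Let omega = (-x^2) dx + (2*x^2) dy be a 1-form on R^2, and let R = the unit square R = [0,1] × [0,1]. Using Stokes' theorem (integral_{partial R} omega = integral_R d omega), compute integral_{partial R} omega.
integral_(partial R) omega = 2

Stokes: integral_partial_R omega = integral_R d omega with d omega = (∂Q/∂x - ∂P/∂y) dx ∧ dy.
  ∂Q/∂x = 4*x
  ∂P/∂y = 0
  integrand = ∂Q/∂x - ∂P/∂y = 4*x.
Integrating over R: integral_0^1 integral_0^1 (4*x) dx dy = 2.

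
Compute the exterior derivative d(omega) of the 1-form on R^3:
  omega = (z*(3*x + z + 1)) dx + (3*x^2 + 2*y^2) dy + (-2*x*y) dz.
d(omega) = (6*x) dx ∧ dy + (-3*x - 2*y - 2*z - 1) dx ∧ dz + (-2*x) dy ∧ dz

For a 1-form omega = sum_i f_i dx_i, the exterior derivative is
  d(omega) = sum_{i < j} (∂f_j/∂x_i - ∂f_i/∂x_j) dx_i ∧ dx_j.
  coefficient of dx ∧ dy: ∂f_2/∂x - ∂f_1/∂y = ∂(3*x^2 + 2*y^2)/∂x - ∂(z*(3*x + z + 1))/∂y = 6*x
  coefficient of dx ∧ dz: ∂f_3/∂x - ∂f_1/∂z = ∂(-2*x*y)/∂x - ∂(z*(3*x + z + 1))/∂z = -3*x - 2*y - 2*z - 1
  coefficient of dy ∧ dz: ∂f_3/∂y - ∂f_2/∂z = ∂(-2*x*y)/∂y - ∂(3*x^2 + 2*y^2)/∂z = -2*x
Assembling: d(omega) = (6*x) dx ∧ dy + (-3*x - 2*y - 2*z - 1) dx ∧ dz + (-2*x) dy ∧ dz.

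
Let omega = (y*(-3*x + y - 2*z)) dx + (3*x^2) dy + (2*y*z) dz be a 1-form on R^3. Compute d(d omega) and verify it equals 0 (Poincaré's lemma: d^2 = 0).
d(d omega) = 0

Step 1: d omega = sum_{i<j} (∂f_j/∂x_i - ∂f_i/∂x_j) dx_i ∧ dx_j:
  coeff of dx ∧ dy: 9*x - 2*y + 2*z
  coeff of dx ∧ dz: 2*y
  coeff of dy ∧ dz: 2*z
Step 2: Apply d again to each 2-form coefficient. The only possible 3-form in R^3 is dx ∧ dy ∧ dz, with coefficient
  ∂(coeff of dy∧dz)/∂x - ∂(coeff of dx∧dz)/∂y + ∂(coeff of dx∧dy)/∂z
  = ∂/∂x (2*z) - ∂/∂y (2*y) + ∂/∂z (9*x - 2*y + 2*z).
Each of these terms simplifies to sums of mixed partials that cancel in pairs. The result is 0 (by equality of mixed partials for smooth functions — Schwarz / Clairaut).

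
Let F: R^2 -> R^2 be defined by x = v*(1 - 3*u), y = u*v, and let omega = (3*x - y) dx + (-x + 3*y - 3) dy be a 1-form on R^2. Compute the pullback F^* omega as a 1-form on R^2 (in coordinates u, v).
F^* omega = (v*(36*u*v - 10*v - 3)) du + (36*u^2*v - 20*u*v - 3*u + 3*v) dv

Using F^*(f dg) = (f ∘ F) d(g ∘ F), substitute each coordinate x_i by F_i(u, v) in f_i, and replace dx_i by d F_i = (∂F_i/∂u) du + (∂F_i/∂v) dv.
  For the x component: f_1(F) = v*(3 - 10*u); d F_1 = (-3*v) du + (1 - 3*u) dv
  For the y component: f_2(F) = 6*u*v - v - 3; d F_2 = (v) du + (u) dv
Combining and collecting du, dv coefficients:
  coeff of du: v*(36*u*v - 10*v - 3)
  coeff of dv: 36*u^2*v - 20*u*v - 3*u + 3*v
F^* omega = (v*(36*u*v - 10*v - 3)) du + (36*u^2*v - 20*u*v - 3*u + 3*v) dv.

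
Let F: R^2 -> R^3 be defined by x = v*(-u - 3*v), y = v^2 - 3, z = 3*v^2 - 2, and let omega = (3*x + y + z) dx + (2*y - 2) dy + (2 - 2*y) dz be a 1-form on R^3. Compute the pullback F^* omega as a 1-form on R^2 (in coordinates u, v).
F^* omega = (v*(3*u*v + 5*v^2 + 5)) du + (3*u^2*v + 23*u*v^2 + 5*u + 22*v^3 + 62*v) dv

Using F^*(f dg) = (f ∘ F) d(g ∘ F), substitute each coordinate x_i by F_i(u, v) in f_i, and replace dx_i by d F_i = (∂F_i/∂u) du + (∂F_i/∂v) dv.
  For the x component: f_1(F) = -3*u*v - 5*v^2 - 5; d F_1 = (-v) du + (-u - 6*v) dv
  For the y component: f_2(F) = 2*v^2 - 8; d F_2 = (0) du + (2*v) dv
  For the z component: f_3(F) = 8 - 2*v^2; d F_3 = (0) du + (6*v) dv
Combining and collecting du, dv coefficients:
  coeff of du: v*(3*u*v + 5*v^2 + 5)
  coeff of dv: 3*u^2*v + 23*u*v^2 + 5*u + 22*v^3 + 62*v
F^* omega = (v*(3*u*v + 5*v^2 + 5)) du + (3*u^2*v + 23*u*v^2 + 5*u + 22*v^3 + 62*v) dv.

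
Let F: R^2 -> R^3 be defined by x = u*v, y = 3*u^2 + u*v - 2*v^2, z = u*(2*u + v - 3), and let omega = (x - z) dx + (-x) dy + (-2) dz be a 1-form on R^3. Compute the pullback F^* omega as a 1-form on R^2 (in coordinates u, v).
F^* omega = (-8*u^2*v - u*v^2 + 3*u*v - 8*u - 2*v + 6) du + (u*(-2*u^2 - u*v + 3*u + 4*v^2 - 2)) dv

Using F^*(f dg) = (f ∘ F) d(g ∘ F), substitute each coordinate x_i by F_i(u, v) in f_i, and replace dx_i by d F_i = (∂F_i/∂u) du + (∂F_i/∂v) dv.
  For the x component: f_1(F) = u*(3 - 2*u); d F_1 = (v) du + (u) dv
  For the y component: f_2(F) = -u*v; d F_2 = (6*u + v) du + (u - 4*v) dv
  For the z component: f_3(F) = -2; d F_3 = (4*u + v - 3) du + (u) dv
Combining and collecting du, dv coefficients:
  coeff of du: -8*u^2*v - u*v^2 + 3*u*v - 8*u - 2*v + 6
  coeff of dv: u*(-2*u^2 - u*v + 3*u + 4*v^2 - 2)
F^* omega = (-8*u^2*v - u*v^2 + 3*u*v - 8*u - 2*v + 6) du + (u*(-2*u^2 - u*v + 3*u + 4*v^2 - 2)) dv.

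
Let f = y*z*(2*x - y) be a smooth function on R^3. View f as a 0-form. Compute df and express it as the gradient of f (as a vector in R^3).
df = (2*y*z) dx + (2*z*(x - y)) dy + (y*(2*x - y)) dz; grad f = (2*y*z, 2*z*(x - y), y*(2*x - y))

For a 0-form f, d f = (∂f/∂x) dx + (∂f/∂y) dy + (∂f/∂z) dz. The components of the vector representation are exactly the entries of grad f in Cartesian coordinates:
  ∂f/∂x = 2*y*z
  ∂f/∂y = 2*z*(x - y)
  ∂f/∂z = y*(2*x - y).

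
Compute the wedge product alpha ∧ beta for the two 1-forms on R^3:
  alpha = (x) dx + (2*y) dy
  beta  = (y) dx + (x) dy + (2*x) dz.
alpha ∧ beta = (x^2 - 2*y^2) dx ∧ dy + (2*x^2) dx ∧ dz + (4*x*y) dy ∧ dz

Distribute the wedge, using dx_i ∧ dx_j = -dx_j ∧ dx_i and dx_i ∧ dx_i = 0. For each pair (i, j) with i < j, the coefficient of dx_i ∧ dx_j in alpha ∧ beta is (alpha_i * beta_j - alpha_j * beta_i). Collecting: alpha ∧ beta = (x^2 - 2*y^2) dx ∧ dy + (2*x^2) dx ∧ dz + (4*x*y) dy ∧ dz.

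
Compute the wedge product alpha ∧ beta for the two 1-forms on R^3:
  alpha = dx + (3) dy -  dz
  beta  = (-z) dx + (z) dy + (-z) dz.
alpha ∧ beta = (4*z) dx ∧ dy + (-2*z) dx ∧ dz + (-2*z) dy ∧ dz

Distribute the wedge, using dx_i ∧ dx_j = -dx_j ∧ dx_i and dx_i ∧ dx_i = 0. For each pair (i, j) with i < j, the coefficient of dx_i ∧ dx_j in alpha ∧ beta is (alpha_i * beta_j - alpha_j * beta_i). Collecting: alpha ∧ beta = (4*z) dx ∧ dy + (-2*z) dx ∧ dz + (-2*z) dy ∧ dz.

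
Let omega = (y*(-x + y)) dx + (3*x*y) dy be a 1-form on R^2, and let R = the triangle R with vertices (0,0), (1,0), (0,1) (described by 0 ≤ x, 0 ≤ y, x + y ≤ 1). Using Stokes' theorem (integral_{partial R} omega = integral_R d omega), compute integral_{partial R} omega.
integral_(partial R) omega = 1/3

Stokes: integral_partial_R omega = integral_R d omega with d omega = (∂Q/∂x - ∂P/∂y) dx ∧ dy.
  ∂Q/∂x = 3*y
  ∂P/∂y = -x + 2*y
  integrand = ∂Q/∂x - ∂P/∂y = x + y.
Integrating over R: integral_0^1 integral_0^{1-x} (x + y) dy dx = 1/3.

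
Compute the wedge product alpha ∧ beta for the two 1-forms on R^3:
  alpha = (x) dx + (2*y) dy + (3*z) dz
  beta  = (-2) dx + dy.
alpha ∧ beta = (x + 4*y) dx ∧ dy + (6*z) dx ∧ dz + (-3*z) dy ∧ dz

Distribute the wedge, using dx_i ∧ dx_j = -dx_j ∧ dx_i and dx_i ∧ dx_i = 0. For each pair (i, j) with i < j, the coefficient of dx_i ∧ dx_j in alpha ∧ beta is (alpha_i * beta_j - alpha_j * beta_i). Collecting: alpha ∧ beta = (x + 4*y) dx ∧ dy + (6*z) dx ∧ dz + (-3*z) dy ∧ dz.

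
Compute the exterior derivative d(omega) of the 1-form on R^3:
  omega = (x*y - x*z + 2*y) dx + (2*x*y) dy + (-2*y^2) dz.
d(omega) = (-x + 2*y - 2) dx ∧ dy + (x) dx ∧ dz + (-4*y) dy ∧ dz

For a 1-form omega = sum_i f_i dx_i, the exterior derivative is
  d(omega) = sum_{i < j} (∂f_j/∂x_i - ∂f_i/∂x_j) dx_i ∧ dx_j.
  coefficient of dx ∧ dy: ∂f_2/∂x - ∂f_1/∂y = ∂(2*x*y)/∂x - ∂(x*y - x*z + 2*y)/∂y = -x + 2*y - 2
  coefficient of dx ∧ dz: ∂f_3/∂x - ∂f_1/∂z = ∂(-2*y^2)/∂x - ∂(x*y - x*z + 2*y)/∂z = x
  coefficient of dy ∧ dz: ∂f_3/∂y - ∂f_2/∂z = ∂(-2*y^2)/∂y - ∂(2*x*y)/∂z = -4*y
Assembling: d(omega) = (-x + 2*y - 2) dx ∧ dy + (x) dx ∧ dz + (-4*y) dy ∧ dz.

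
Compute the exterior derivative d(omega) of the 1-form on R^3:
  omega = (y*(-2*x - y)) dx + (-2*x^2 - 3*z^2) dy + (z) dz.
d(omega) = (-2*x + 2*y) dx ∧ dy + (6*z) dy ∧ dz

For a 1-form omega = sum_i f_i dx_i, the exterior derivative is
  d(omega) = sum_{i < j} (∂f_j/∂x_i - ∂f_i/∂x_j) dx_i ∧ dx_j.
  coefficient of dx ∧ dy: ∂f_2/∂x - ∂f_1/∂y = ∂(-2*x^2 - 3*z^2)/∂x - ∂(y*(-2*x - y))/∂y = -2*x + 2*y
  coefficient of dy ∧ dz: ∂f_3/∂y - ∂f_2/∂z = ∂(z)/∂y - ∂(-2*x^2 - 3*z^2)/∂z = 6*z
Assembling: d(omega) = (-2*x + 2*y) dx ∧ dy + (6*z) dy ∧ dz.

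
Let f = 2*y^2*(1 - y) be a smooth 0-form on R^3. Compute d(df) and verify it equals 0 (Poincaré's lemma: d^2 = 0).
d(df) = 0

Step 1: df = sum_i (∂f/∂x_i) dx_i = (0) dx + (2*y*(2 - 3*y)) dy + (0) dz.
Step 2: Apply d again. Using the 1-form formula, the coefficient of dx ∧ dy in d(df) is ∂^2 f/∂x ∂y - ∂^2 f/∂y ∂x = (0) - (0) = 0 (equality of mixed partials for smooth f).
Similarly for dx ∧ dz and dy ∧ dz — all coefficients vanish. So d(df) = 0.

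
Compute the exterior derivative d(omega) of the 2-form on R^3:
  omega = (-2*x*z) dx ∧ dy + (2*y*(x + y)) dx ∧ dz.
d(omega) = (-4*x - 4*y) dx ∧ dy ∧ dz

For a 2-form omega = sum_{i<j} g_{ij} dx_i ∧ dx_j, the exterior derivative is
  d(omega) = sum_{i<j} d(g_{ij}) ∧ dx_i ∧ dx_j = sum_{i<j, k} (∂g_{ij}/∂x_k) dx_k ∧ dx_i ∧ dx_j.
Expand each term, using dx_k ∧ dx_i ∧ dx_j = sgn(permutation) dx_{(a)} ∧ dx_{(b)} ∧ dx_{(c)} with (a < b < c) sorted:
  d(-2*x*z) includes (∂/∂z)(-2*x*z) dz = (-2*x) dz, which multiplied by dx ∧ dy gives (-2*x) dx ∧ dy ∧ dz
  d(2*y*(x + y)) includes (∂/∂y)(2*y*(x + y)) dy = (2*x + 4*y) dy, which multiplied by dx ∧ dz gives (-2*x - 4*y) dx ∧ dy ∧ dz
Collecting like 3-forms: d(omega) = (-4*x - 4*y) dx ∧ dy ∧ dz.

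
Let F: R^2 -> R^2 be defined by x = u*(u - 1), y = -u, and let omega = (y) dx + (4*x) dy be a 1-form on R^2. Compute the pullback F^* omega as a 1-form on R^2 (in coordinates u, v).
F^* omega = (u*(5 - 6*u)) du

Using F^*(f dg) = (f ∘ F) d(g ∘ F), substitute each coordinate x_i by F_i(u, v) in f_i, and replace dx_i by d F_i = (∂F_i/∂u) du + (∂F_i/∂v) dv.
  For the x component: f_1(F) = -u; d F_1 = (2*u - 1) du + (0) dv
  For the y component: f_2(F) = 4*u*(u - 1); d F_2 = (-1) du + (0) dv
Combining and collecting du, dv coefficients:
  coeff of du: u*(5 - 6*u)
  coeff of dv: 0
F^* omega = (u*(5 - 6*u)) du.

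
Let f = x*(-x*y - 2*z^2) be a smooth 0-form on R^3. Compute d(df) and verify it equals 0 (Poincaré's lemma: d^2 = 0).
d(df) = 0

Step 1: df = sum_i (∂f/∂x_i) dx_i = (-2*x*y - 2*z^2) dx + (-x^2) dy + (-4*x*z) dz.
Step 2: Apply d again. Using the 1-form formula, the coefficient of dx ∧ dy in d(df) is ∂^2 f/∂x ∂y - ∂^2 f/∂y ∂x = (-2*x) - (-2*x) = 0 (equality of mixed partials for smooth f).
Similarly for dx ∧ dz and dy ∧ dz — all coefficients vanish. So d(df) = 0.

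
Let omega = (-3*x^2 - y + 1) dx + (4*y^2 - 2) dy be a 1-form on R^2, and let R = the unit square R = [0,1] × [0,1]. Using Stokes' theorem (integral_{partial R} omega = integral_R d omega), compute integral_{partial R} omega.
integral_(partial R) omega = 1

Stokes: integral_partial_R omega = integral_R d omega with d omega = (∂Q/∂x - ∂P/∂y) dx ∧ dy.
  ∂Q/∂x = 0
  ∂P/∂y = -1
  integrand = ∂Q/∂x - ∂P/∂y = 1.
Integrating over R: integral_0^1 integral_0^1 (1) dx dy = 1.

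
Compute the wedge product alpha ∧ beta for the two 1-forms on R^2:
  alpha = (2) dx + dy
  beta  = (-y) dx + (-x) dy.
alpha ∧ beta = (-2*x + y) dx ∧ dy

Distribute the wedge, using dx_i ∧ dx_j = -dx_j ∧ dx_i and dx_i ∧ dx_i = 0. For each pair (i, j) with i < j, the coefficient of dx_i ∧ dx_j in alpha ∧ beta is (alpha_i * beta_j - alpha_j * beta_i). Collecting: alpha ∧ beta = (-2*x + y) dx ∧ dy.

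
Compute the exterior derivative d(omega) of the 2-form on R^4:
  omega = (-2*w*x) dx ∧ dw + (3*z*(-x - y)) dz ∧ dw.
d(omega) = (-3*z) dx ∧ dz ∧ dw + (-3*z) dy ∧ dz ∧ dw

For a 2-form omega = sum_{i<j} g_{ij} dx_i ∧ dx_j, the exterior derivative is
  d(omega) = sum_{i<j} d(g_{ij}) ∧ dx_i ∧ dx_j = sum_{i<j, k} (∂g_{ij}/∂x_k) dx_k ∧ dx_i ∧ dx_j.
Expand each term, using dx_k ∧ dx_i ∧ dx_j = sgn(permutation) dx_{(a)} ∧ dx_{(b)} ∧ dx_{(c)} with (a < b < c) sorted:
  d(3*z*(-x - y)) includes (∂/∂x)(3*z*(-x - y)) dx = (-3*z) dx, which multiplied by dz ∧ dw gives (-3*z) dx ∧ dz ∧ dw
  d(3*z*(-x - y)) includes (∂/∂y)(3*z*(-x - y)) dy = (-3*z) dy, which multiplied by dz ∧ dw gives (-3*z) dy ∧ dz ∧ dw
Collecting like 3-forms: d(omega) = (-3*z) dx ∧ dz ∧ dw + (-3*z) dy ∧ dz ∧ dw.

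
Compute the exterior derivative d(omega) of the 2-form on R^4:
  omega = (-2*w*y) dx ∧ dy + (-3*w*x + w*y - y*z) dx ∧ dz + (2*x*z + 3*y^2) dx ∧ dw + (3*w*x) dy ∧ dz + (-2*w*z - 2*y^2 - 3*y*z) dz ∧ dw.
d(omega) = (-8*y) dx ∧ dy ∧ dw + (2*w + z) dx ∧ dy ∧ dz + (-5*x + y) dx ∧ dz ∧ dw + (3*x - 4*y - 3*z) dy ∧ dz ∧ dw

For a 2-form omega = sum_{i<j} g_{ij} dx_i ∧ dx_j, the exterior derivative is
  d(omega) = sum_{i<j} d(g_{ij}) ∧ dx_i ∧ dx_j = sum_{i<j, k} (∂g_{ij}/∂x_k) dx_k ∧ dx_i ∧ dx_j.
Expand each term, using dx_k ∧ dx_i ∧ dx_j = sgn(permutation) dx_{(a)} ∧ dx_{(b)} ∧ dx_{(c)} with (a < b < c) sorted:
  d(-2*w*y) includes (∂/∂w)(-2*w*y) dw = (-2*y) dw, which multiplied by dx ∧ dy gives (-2*y) dx ∧ dy ∧ dw
  d(-3*w*x + w*y - y*z) includes (∂/∂y)(-3*w*x + w*y - y*z) dy = (w - z) dy, which multiplied by dx ∧ dz gives (-w + z) dx ∧ dy ∧ dz
  d(-3*w*x + w*y - y*z) includes (∂/∂w)(-3*w*x + w*y - y*z) dw = (-3*x + y) dw, which multiplied by dx ∧ dz gives (-3*x + y) dx ∧ dz ∧ dw
  d(2*x*z + 3*y^2) includes (∂/∂y)(2*x*z + 3*y^2) dy = (6*y) dy, which multiplied by dx ∧ dw gives (-6*y) dx ∧ dy ∧ dw
  d(2*x*z + 3*y^2) includes (∂/∂z)(2*x*z + 3*y^2) dz = (2*x) dz, which multiplied by dx ∧ dw gives (-2*x) dx ∧ dz ∧ dw
  d(3*w*x) includes (∂/∂x)(3*w*x) dx = (3*w) dx, which multiplied by dy ∧ dz gives (3*w) dx ∧ dy ∧ dz
  d(3*w*x) includes (∂/∂w)(3*w*x) dw = (3*x) dw, which multiplied by dy ∧ dz gives (3*x) dy ∧ dz ∧ dw
  d(-2*w*z - 2*y^2 - 3*y*z) includes (∂/∂y)(-2*w*z - 2*y^2 - 3*y*z) dy = (-4*y - 3*z) dy, which multiplied by dz ∧ dw gives (-4*y - 3*z) dy ∧ dz ∧ dw
Collecting like 3-forms: d(omega) = (-8*y) dx ∧ dy ∧ dw + (2*w + z) dx ∧ dy ∧ dz + (-5*x + y) dx ∧ dz ∧ dw + (3*x - 4*y - 3*z) dy ∧ dz ∧ dw.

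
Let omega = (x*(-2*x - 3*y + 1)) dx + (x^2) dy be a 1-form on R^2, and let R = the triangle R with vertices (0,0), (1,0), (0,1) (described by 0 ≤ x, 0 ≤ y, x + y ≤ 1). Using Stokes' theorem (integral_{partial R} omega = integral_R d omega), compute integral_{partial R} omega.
integral_(partial R) omega = 5/6

Stokes: integral_partial_R omega = integral_R d omega with d omega = (∂Q/∂x - ∂P/∂y) dx ∧ dy.
  ∂Q/∂x = 2*x
  ∂P/∂y = -3*x
  integrand = ∂Q/∂x - ∂P/∂y = 5*x.
Integrating over R: integral_0^1 integral_0^{1-x} (5*x) dy dx = 5/6.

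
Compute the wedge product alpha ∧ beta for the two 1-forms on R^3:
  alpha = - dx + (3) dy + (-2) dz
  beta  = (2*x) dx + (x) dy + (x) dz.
alpha ∧ beta = (-7*x) dx ∧ dy + (3*x) dx ∧ dz + (5*x) dy ∧ dz

Distribute the wedge, using dx_i ∧ dx_j = -dx_j ∧ dx_i and dx_i ∧ dx_i = 0. For each pair (i, j) with i < j, the coefficient of dx_i ∧ dx_j in alpha ∧ beta is (alpha_i * beta_j - alpha_j * beta_i). Collecting: alpha ∧ beta = (-7*x) dx ∧ dy + (3*x) dx ∧ dz + (5*x) dy ∧ dz.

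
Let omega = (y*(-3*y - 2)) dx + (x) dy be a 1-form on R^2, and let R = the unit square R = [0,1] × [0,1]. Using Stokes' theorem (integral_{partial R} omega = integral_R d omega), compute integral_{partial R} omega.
integral_(partial R) omega = 6

Stokes: integral_partial_R omega = integral_R d omega with d omega = (∂Q/∂x - ∂P/∂y) dx ∧ dy.
  ∂Q/∂x = 1
  ∂P/∂y = -6*y - 2
  integrand = ∂Q/∂x - ∂P/∂y = 6*y + 3.
Integrating over R: integral_0^1 integral_0^1 (6*y + 3) dx dy = 6.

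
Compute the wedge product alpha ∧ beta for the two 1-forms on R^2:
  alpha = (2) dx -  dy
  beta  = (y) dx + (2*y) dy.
alpha ∧ beta = (5*y) dx ∧ dy

Distribute the wedge, using dx_i ∧ dx_j = -dx_j ∧ dx_i and dx_i ∧ dx_i = 0. For each pair (i, j) with i < j, the coefficient of dx_i ∧ dx_j in alpha ∧ beta is (alpha_i * beta_j - alpha_j * beta_i). Collecting: alpha ∧ beta = (5*y) dx ∧ dy.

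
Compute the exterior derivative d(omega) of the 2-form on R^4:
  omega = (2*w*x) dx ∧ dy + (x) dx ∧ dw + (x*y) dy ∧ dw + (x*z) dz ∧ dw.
d(omega) = (2*x + y) dx ∧ dy ∧ dw + (z) dx ∧ dz ∧ dw

For a 2-form omega = sum_{i<j} g_{ij} dx_i ∧ dx_j, the exterior derivative is
  d(omega) = sum_{i<j} d(g_{ij}) ∧ dx_i ∧ dx_j = sum_{i<j, k} (∂g_{ij}/∂x_k) dx_k ∧ dx_i ∧ dx_j.
Expand each term, using dx_k ∧ dx_i ∧ dx_j = sgn(permutation) dx_{(a)} ∧ dx_{(b)} ∧ dx_{(c)} with (a < b < c) sorted:
  d(2*w*x) includes (∂/∂w)(2*w*x) dw = (2*x) dw, which multiplied by dx ∧ dy gives (2*x) dx ∧ dy ∧ dw
  d(x*y) includes (∂/∂x)(x*y) dx = (y) dx, which multiplied by dy ∧ dw gives (y) dx ∧ dy ∧ dw
  d(x*z) includes (∂/∂x)(x*z) dx = (z) dx, which multiplied by dz ∧ dw gives (z) dx ∧ dz ∧ dw
Collecting like 3-forms: d(omega) = (2*x + y) dx ∧ dy ∧ dw + (z) dx ∧ dz ∧ dw.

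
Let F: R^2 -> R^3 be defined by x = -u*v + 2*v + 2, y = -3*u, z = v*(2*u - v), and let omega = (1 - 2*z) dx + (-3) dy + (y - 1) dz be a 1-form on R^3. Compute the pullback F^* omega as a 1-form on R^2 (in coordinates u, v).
F^* omega = (4*u*v^2 - 6*u*v - 2*v^3 - 3*v + 9) du + (4*u^2*v - 6*u^2 - 2*u*v^2 - 2*u*v - 3*u + 4*v^2 + 2*v + 2) dv

Using F^*(f dg) = (f ∘ F) d(g ∘ F), substitute each coordinate x_i by F_i(u, v) in f_i, and replace dx_i by d F_i = (∂F_i/∂u) du + (∂F_i/∂v) dv.
  For the x component: f_1(F) = -4*u*v + 2*v^2 + 1; d F_1 = (-v) du + (2 - u) dv
  For the y component: f_2(F) = -3; d F_2 = (-3) du + (0) dv
  For the z component: f_3(F) = -3*u - 1; d F_3 = (2*v) du + (2*u - 2*v) dv
Combining and collecting du, dv coefficients:
  coeff of du: 4*u*v^2 - 6*u*v - 2*v^3 - 3*v + 9
  coeff of dv: 4*u^2*v - 6*u^2 - 2*u*v^2 - 2*u*v - 3*u + 4*v^2 + 2*v + 2
F^* omega = (4*u*v^2 - 6*u*v - 2*v^3 - 3*v + 9) du + (4*u^2*v - 6*u^2 - 2*u*v^2 - 2*u*v - 3*u + 4*v^2 + 2*v + 2) dv.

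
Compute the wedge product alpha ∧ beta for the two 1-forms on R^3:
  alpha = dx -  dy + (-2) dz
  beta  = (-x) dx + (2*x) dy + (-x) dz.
alpha ∧ beta = (x) dx ∧ dy + (-3*x) dx ∧ dz + (5*x) dy ∧ dz

Distribute the wedge, using dx_i ∧ dx_j = -dx_j ∧ dx_i and dx_i ∧ dx_i = 0. For each pair (i, j) with i < j, the coefficient of dx_i ∧ dx_j in alpha ∧ beta is (alpha_i * beta_j - alpha_j * beta_i). Collecting: alpha ∧ beta = (x) dx ∧ dy + (-3*x) dx ∧ dz + (5*x) dy ∧ dz.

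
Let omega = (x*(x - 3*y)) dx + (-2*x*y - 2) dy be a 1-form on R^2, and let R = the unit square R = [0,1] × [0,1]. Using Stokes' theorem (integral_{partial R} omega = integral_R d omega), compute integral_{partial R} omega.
integral_(partial R) omega = 1/2

Stokes: integral_partial_R omega = integral_R d omega with d omega = (∂Q/∂x - ∂P/∂y) dx ∧ dy.
  ∂Q/∂x = -2*y
  ∂P/∂y = -3*x
  integrand = ∂Q/∂x - ∂P/∂y = 3*x - 2*y.
Integrating over R: integral_0^1 integral_0^1 (3*x - 2*y) dx dy = 1/2.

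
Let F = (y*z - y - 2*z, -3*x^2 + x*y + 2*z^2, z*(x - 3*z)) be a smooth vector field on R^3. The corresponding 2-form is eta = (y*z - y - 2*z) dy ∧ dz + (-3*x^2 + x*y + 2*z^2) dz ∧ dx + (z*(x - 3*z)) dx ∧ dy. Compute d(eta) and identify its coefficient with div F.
d(eta) = (2*x - 6*z) dx ∧ dy ∧ dz; div F = 2*x - 6*z

For a 2-form in R^3 of the form above, applying d gives a 3-form with coefficient ∂P/∂x + ∂Q/∂y + ∂R/∂z:
  ∂P/∂x = 0
  ∂Q/∂y = x
  ∂R/∂z = x - 6*z
Sum = 2*x - 6*z, which is exactly div F.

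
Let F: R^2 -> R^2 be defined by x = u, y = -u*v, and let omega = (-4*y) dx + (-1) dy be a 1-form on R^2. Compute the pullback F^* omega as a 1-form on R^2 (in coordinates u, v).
F^* omega = (v*(4*u + 1)) du + (u) dv

Using F^*(f dg) = (f ∘ F) d(g ∘ F), substitute each coordinate x_i by F_i(u, v) in f_i, and replace dx_i by d F_i = (∂F_i/∂u) du + (∂F_i/∂v) dv.
  For the x component: f_1(F) = 4*u*v; d F_1 = (1) du + (0) dv
  For the y component: f_2(F) = -1; d F_2 = (-v) du + (-u) dv
Combining and collecting du, dv coefficients:
  coeff of du: v*(4*u + 1)
  coeff of dv: u
F^* omega = (v*(4*u + 1)) du + (u) dv.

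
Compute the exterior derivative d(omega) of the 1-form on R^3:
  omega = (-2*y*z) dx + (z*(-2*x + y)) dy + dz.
d(omega) = (2*y) dx ∧ dz + (2*x - y) dy ∧ dz

For a 1-form omega = sum_i f_i dx_i, the exterior derivative is
  d(omega) = sum_{i < j} (∂f_j/∂x_i - ∂f_i/∂x_j) dx_i ∧ dx_j.
  coefficient of dx ∧ dz: ∂f_3/∂x - ∂f_1/∂z = ∂(1)/∂x - ∂(-2*y*z)/∂z = 2*y
  coefficient of dy ∧ dz: ∂f_3/∂y - ∂f_2/∂z = ∂(1)/∂y - ∂(z*(-2*x + y))/∂z = 2*x - y
Assembling: d(omega) = (2*y) dx ∧ dz + (2*x - y) dy ∧ dz.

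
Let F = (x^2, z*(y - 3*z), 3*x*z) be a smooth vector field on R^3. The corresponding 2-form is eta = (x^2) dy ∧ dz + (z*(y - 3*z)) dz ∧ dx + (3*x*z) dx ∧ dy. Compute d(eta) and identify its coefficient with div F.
d(eta) = (5*x + z) dx ∧ dy ∧ dz; div F = 5*x + z

For a 2-form in R^3 of the form above, applying d gives a 3-form with coefficient ∂P/∂x + ∂Q/∂y + ∂R/∂z:
  ∂P/∂x = 2*x
  ∂Q/∂y = z
  ∂R/∂z = 3*x
Sum = 5*x + z, which is exactly div F.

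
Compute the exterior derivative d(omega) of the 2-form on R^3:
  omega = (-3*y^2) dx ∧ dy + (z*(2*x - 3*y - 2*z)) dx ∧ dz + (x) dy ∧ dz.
d(omega) = (3*z + 1) dx ∧ dy ∧ dz

For a 2-form omega = sum_{i<j} g_{ij} dx_i ∧ dx_j, the exterior derivative is
  d(omega) = sum_{i<j} d(g_{ij}) ∧ dx_i ∧ dx_j = sum_{i<j, k} (∂g_{ij}/∂x_k) dx_k ∧ dx_i ∧ dx_j.
Expand each term, using dx_k ∧ dx_i ∧ dx_j = sgn(permutation) dx_{(a)} ∧ dx_{(b)} ∧ dx_{(c)} with (a < b < c) sorted:
  d(z*(2*x - 3*y - 2*z)) includes (∂/∂y)(z*(2*x - 3*y - 2*z)) dy = (-3*z) dy, which multiplied by dx ∧ dz gives (3*z) dx ∧ dy ∧ dz
  d(x) includes (∂/∂x)(x) dx = (1) dx, which multiplied by dy ∧ dz gives (1) dx ∧ dy ∧ dz
Collecting like 3-forms: d(omega) = (3*z + 1) dx ∧ dy ∧ dz.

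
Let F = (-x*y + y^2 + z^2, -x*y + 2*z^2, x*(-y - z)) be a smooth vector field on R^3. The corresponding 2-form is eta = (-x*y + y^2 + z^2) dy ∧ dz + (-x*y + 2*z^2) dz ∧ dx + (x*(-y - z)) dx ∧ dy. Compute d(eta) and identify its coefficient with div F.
d(eta) = (-2*x - y) dx ∧ dy ∧ dz; div F = -2*x - y

For a 2-form in R^3 of the form above, applying d gives a 3-form with coefficient ∂P/∂x + ∂Q/∂y + ∂R/∂z:
  ∂P/∂x = -y
  ∂Q/∂y = -x
  ∂R/∂z = -x
Sum = -2*x - y, which is exactly div F.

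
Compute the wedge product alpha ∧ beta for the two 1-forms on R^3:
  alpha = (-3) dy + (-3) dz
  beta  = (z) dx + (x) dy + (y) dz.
alpha ∧ beta = (3*z) dx ∧ dy + (3*x - 3*y) dy ∧ dz + (3*z) dx ∧ dz

Distribute the wedge, using dx_i ∧ dx_j = -dx_j ∧ dx_i and dx_i ∧ dx_i = 0. For each pair (i, j) with i < j, the coefficient of dx_i ∧ dx_j in alpha ∧ beta is (alpha_i * beta_j - alpha_j * beta_i). Collecting: alpha ∧ beta = (3*z) dx ∧ dy + (3*x - 3*y) dy ∧ dz + (3*z) dx ∧ dz.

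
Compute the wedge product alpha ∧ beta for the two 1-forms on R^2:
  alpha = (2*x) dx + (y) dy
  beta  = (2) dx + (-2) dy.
alpha ∧ beta = (-4*x - 2*y) dx ∧ dy

Distribute the wedge, using dx_i ∧ dx_j = -dx_j ∧ dx_i and dx_i ∧ dx_i = 0. For each pair (i, j) with i < j, the coefficient of dx_i ∧ dx_j in alpha ∧ beta is (alpha_i * beta_j - alpha_j * beta_i). Collecting: alpha ∧ beta = (-4*x - 2*y) dx ∧ dy.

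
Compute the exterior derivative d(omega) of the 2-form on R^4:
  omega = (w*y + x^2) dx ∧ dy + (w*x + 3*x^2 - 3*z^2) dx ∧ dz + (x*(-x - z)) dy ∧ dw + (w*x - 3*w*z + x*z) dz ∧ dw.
d(omega) = (-2*x + y - z) dx ∧ dy ∧ dw + (w + x + z) dx ∧ dz ∧ dw + (x) dy ∧ dz ∧ dw

For a 2-form omega = sum_{i<j} g_{ij} dx_i ∧ dx_j, the exterior derivative is
  d(omega) = sum_{i<j} d(g_{ij}) ∧ dx_i ∧ dx_j = sum_{i<j, k} (∂g_{ij}/∂x_k) dx_k ∧ dx_i ∧ dx_j.
Expand each term, using dx_k ∧ dx_i ∧ dx_j = sgn(permutation) dx_{(a)} ∧ dx_{(b)} ∧ dx_{(c)} with (a < b < c) sorted:
  d(w*y + x^2) includes (∂/∂w)(w*y + x^2) dw = (y) dw, which multiplied by dx ∧ dy gives (y) dx ∧ dy ∧ dw
  d(w*x + 3*x^2 - 3*z^2) includes (∂/∂w)(w*x + 3*x^2 - 3*z^2) dw = (x) dw, which multiplied by dx ∧ dz gives (x) dx ∧ dz ∧ dw
  d(x*(-x - z)) includes (∂/∂x)(x*(-x - z)) dx = (-2*x - z) dx, which multiplied by dy ∧ dw gives (-2*x - z) dx ∧ dy ∧ dw
  d(x*(-x - z)) includes (∂/∂z)(x*(-x - z)) dz = (-x) dz, which multiplied by dy ∧ dw gives (x) dy ∧ dz ∧ dw
  d(w*x - 3*w*z + x*z) includes (∂/∂x)(w*x - 3*w*z + x*z) dx = (w + z) dx, which multiplied by dz ∧ dw gives (w + z) dx ∧ dz ∧ dw
Collecting like 3-forms: d(omega) = (-2*x + y - z) dx ∧ dy ∧ dw + (w + x + z) dx ∧ dz ∧ dw + (x) dy ∧ dz ∧ dw.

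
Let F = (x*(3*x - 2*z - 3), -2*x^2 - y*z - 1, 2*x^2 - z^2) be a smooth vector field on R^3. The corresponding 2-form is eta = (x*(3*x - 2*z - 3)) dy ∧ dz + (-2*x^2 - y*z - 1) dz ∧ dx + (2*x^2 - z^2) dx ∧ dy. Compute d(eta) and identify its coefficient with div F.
d(eta) = (6*x - 5*z - 3) dx ∧ dy ∧ dz; div F = 6*x - 5*z - 3

For a 2-form in R^3 of the form above, applying d gives a 3-form with coefficient ∂P/∂x + ∂Q/∂y + ∂R/∂z:
  ∂P/∂x = 6*x - 2*z - 3
  ∂Q/∂y = -z
  ∂R/∂z = -2*z
Sum = 6*x - 5*z - 3, which is exactly div F.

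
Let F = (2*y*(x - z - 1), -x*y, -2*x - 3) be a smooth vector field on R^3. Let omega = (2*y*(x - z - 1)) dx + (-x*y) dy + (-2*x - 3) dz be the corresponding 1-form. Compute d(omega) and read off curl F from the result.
d(omega) = (0) dy ∧ dz + (2 - 2*y) dz ∧ dx + (-2*x - y + 2*z + 2) dx ∧ dy; curl F = (0, 2 - 2*y, -2*x - y + 2*z + 2)

d omega = sum_{i<j} (∂f_j/∂x_i - ∂f_i/∂x_j) dx_i ∧ dx_j. Under the identification (dy ∧ dz, dz ∧ dx, dx ∧ dy) ↔ (e_x, e_y, e_z), the coefficients are exactly the components of curl F. Compute:
  ∂R/∂y - ∂Q/∂z = (0) - (0) = 0
  ∂P/∂z - ∂R/∂x = (-2*y) - (-2) = 2 - 2*y
  ∂Q/∂x - ∂P/∂y = (-y) - (2*x - 2*z - 2) = -2*x - y + 2*z + 2.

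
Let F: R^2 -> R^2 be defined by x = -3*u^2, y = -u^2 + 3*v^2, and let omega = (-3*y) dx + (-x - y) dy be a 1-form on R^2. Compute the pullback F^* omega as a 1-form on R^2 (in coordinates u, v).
F^* omega = (-26*u^3 + 60*u*v^2) du + (24*u^2*v - 18*v^3) dv

Using F^*(f dg) = (f ∘ F) d(g ∘ F), substitute each coordinate x_i by F_i(u, v) in f_i, and replace dx_i by d F_i = (∂F_i/∂u) du + (∂F_i/∂v) dv.
  For the x component: f_1(F) = 3*u^2 - 9*v^2; d F_1 = (-6*u) du + (0) dv
  For the y component: f_2(F) = 4*u^2 - 3*v^2; d F_2 = (-2*u) du + (6*v) dv
Combining and collecting du, dv coefficients:
  coeff of du: -26*u^3 + 60*u*v^2
  coeff of dv: 24*u^2*v - 18*v^3
F^* omega = (-26*u^3 + 60*u*v^2) du + (24*u^2*v - 18*v^3) dv.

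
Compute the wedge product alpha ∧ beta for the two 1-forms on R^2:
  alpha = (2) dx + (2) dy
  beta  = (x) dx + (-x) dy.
alpha ∧ beta = (-4*x) dx ∧ dy

Distribute the wedge, using dx_i ∧ dx_j = -dx_j ∧ dx_i and dx_i ∧ dx_i = 0. For each pair (i, j) with i < j, the coefficient of dx_i ∧ dx_j in alpha ∧ beta is (alpha_i * beta_j - alpha_j * beta_i). Collecting: alpha ∧ beta = (-4*x) dx ∧ dy.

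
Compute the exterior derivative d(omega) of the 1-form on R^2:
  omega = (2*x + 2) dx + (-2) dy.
d(omega) = 0

For a 1-form omega = sum_i f_i dx_i, the exterior derivative is
  d(omega) = sum_{i < j} (∂f_j/∂x_i - ∂f_i/∂x_j) dx_i ∧ dx_j.

Assembling: d(omega) = 0.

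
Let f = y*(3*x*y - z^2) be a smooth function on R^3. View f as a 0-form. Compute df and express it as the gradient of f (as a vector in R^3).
df = (3*y^2) dx + (6*x*y - z^2) dy + (-2*y*z) dz; grad f = (3*y^2, 6*x*y - z^2, -2*y*z)

For a 0-form f, d f = (∂f/∂x) dx + (∂f/∂y) dy + (∂f/∂z) dz. The components of the vector representation are exactly the entries of grad f in Cartesian coordinates:
  ∂f/∂x = 3*y^2
  ∂f/∂y = 6*x*y - z^2
  ∂f/∂z = -2*y*z.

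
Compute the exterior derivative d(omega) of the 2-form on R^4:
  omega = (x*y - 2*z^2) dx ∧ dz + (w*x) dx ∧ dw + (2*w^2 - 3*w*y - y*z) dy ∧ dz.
d(omega) = (-x) dx ∧ dy ∧ dz + (4*w - 3*y) dy ∧ dz ∧ dw

For a 2-form omega = sum_{i<j} g_{ij} dx_i ∧ dx_j, the exterior derivative is
  d(omega) = sum_{i<j} d(g_{ij}) ∧ dx_i ∧ dx_j = sum_{i<j, k} (∂g_{ij}/∂x_k) dx_k ∧ dx_i ∧ dx_j.
Expand each term, using dx_k ∧ dx_i ∧ dx_j = sgn(permutation) dx_{(a)} ∧ dx_{(b)} ∧ dx_{(c)} with (a < b < c) sorted:
  d(x*y - 2*z^2) includes (∂/∂y)(x*y - 2*z^2) dy = (x) dy, which multiplied by dx ∧ dz gives (-x) dx ∧ dy ∧ dz
  d(2*w^2 - 3*w*y - y*z) includes (∂/∂w)(2*w^2 - 3*w*y - y*z) dw = (4*w - 3*y) dw, which multiplied by dy ∧ dz gives (4*w - 3*y) dy ∧ dz ∧ dw
Collecting like 3-forms: d(omega) = (-x) dx ∧ dy ∧ dz + (4*w - 3*y) dy ∧ dz ∧ dw.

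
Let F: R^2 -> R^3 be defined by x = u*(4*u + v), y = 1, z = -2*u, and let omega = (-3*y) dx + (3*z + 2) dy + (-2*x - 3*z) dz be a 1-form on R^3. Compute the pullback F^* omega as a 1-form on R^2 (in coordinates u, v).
F^* omega = (16*u^2 + 4*u*v - 36*u - 3*v) du + (-3*u) dv

Using F^*(f dg) = (f ∘ F) d(g ∘ F), substitute each coordinate x_i by F_i(u, v) in f_i, and replace dx_i by d F_i = (∂F_i/∂u) du + (∂F_i/∂v) dv.
  For the x component: f_1(F) = -3; d F_1 = (8*u + v) du + (u) dv
  For the y component: f_2(F) = 2 - 6*u; d F_2 = (0) du + (0) dv
  For the z component: f_3(F) = 2*u*(-4*u - v + 3); d F_3 = (-2) du + (0) dv
Combining and collecting du, dv coefficients:
  coeff of du: 16*u^2 + 4*u*v - 36*u - 3*v
  coeff of dv: -3*u
F^* omega = (16*u^2 + 4*u*v - 36*u - 3*v) du + (-3*u) dv.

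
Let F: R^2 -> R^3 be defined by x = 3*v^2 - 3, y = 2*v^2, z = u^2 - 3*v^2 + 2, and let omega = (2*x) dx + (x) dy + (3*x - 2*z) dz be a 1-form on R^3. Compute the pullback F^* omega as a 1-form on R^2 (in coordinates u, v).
F^* omega = (2*u*(-2*u^2 + 15*v^2 - 13)) du + (6*v*(2*u^2 - 7*v^2 + 5)) dv

Using F^*(f dg) = (f ∘ F) d(g ∘ F), substitute each coordinate x_i by F_i(u, v) in f_i, and replace dx_i by d F_i = (∂F_i/∂u) du + (∂F_i/∂v) dv.
  For the x component: f_1(F) = 6*v^2 - 6; d F_1 = (0) du + (6*v) dv
  For the y component: f_2(F) = 3*v^2 - 3; d F_2 = (0) du + (4*v) dv
  For the z component: f_3(F) = -2*u^2 + 15*v^2 - 13; d F_3 = (2*u) du + (-6*v) dv
Combining and collecting du, dv coefficients:
  coeff of du: 2*u*(-2*u^2 + 15*v^2 - 13)
  coeff of dv: 6*v*(2*u^2 - 7*v^2 + 5)
F^* omega = (2*u*(-2*u^2 + 15*v^2 - 13)) du + (6*v*(2*u^2 - 7*v^2 + 5)) dv.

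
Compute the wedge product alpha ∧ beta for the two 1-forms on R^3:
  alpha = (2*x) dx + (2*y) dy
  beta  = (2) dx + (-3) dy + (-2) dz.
alpha ∧ beta = (-6*x - 4*y) dx ∧ dy + (-4*x) dx ∧ dz + (-4*y) dy ∧ dz

Distribute the wedge, using dx_i ∧ dx_j = -dx_j ∧ dx_i and dx_i ∧ dx_i = 0. For each pair (i, j) with i < j, the coefficient of dx_i ∧ dx_j in alpha ∧ beta is (alpha_i * beta_j - alpha_j * beta_i). Collecting: alpha ∧ beta = (-6*x - 4*y) dx ∧ dy + (-4*x) dx ∧ dz + (-4*y) dy ∧ dz.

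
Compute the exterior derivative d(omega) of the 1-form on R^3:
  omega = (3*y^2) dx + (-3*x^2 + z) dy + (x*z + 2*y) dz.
d(omega) = (-6*x - 6*y) dx ∧ dy + (z) dx ∧ dz + (1) dy ∧ dz

For a 1-form omega = sum_i f_i dx_i, the exterior derivative is
  d(omega) = sum_{i < j} (∂f_j/∂x_i - ∂f_i/∂x_j) dx_i ∧ dx_j.
  coefficient of dx ∧ dy: ∂f_2/∂x - ∂f_1/∂y = ∂(-3*x^2 + z)/∂x - ∂(3*y^2)/∂y = -6*x - 6*y
  coefficient of dx ∧ dz: ∂f_3/∂x - ∂f_1/∂z = ∂(x*z + 2*y)/∂x - ∂(3*y^2)/∂z = z
  coefficient of dy ∧ dz: ∂f_3/∂y - ∂f_2/∂z = ∂(x*z + 2*y)/∂y - ∂(-3*x^2 + z)/∂z = 1
Assembling: d(omega) = (-6*x - 6*y) dx ∧ dy + (z) dx ∧ dz + (1) dy ∧ dz.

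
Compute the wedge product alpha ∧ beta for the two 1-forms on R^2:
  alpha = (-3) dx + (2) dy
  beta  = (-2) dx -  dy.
alpha ∧ beta = (7) dx ∧ dy

Distribute the wedge, using dx_i ∧ dx_j = -dx_j ∧ dx_i and dx_i ∧ dx_i = 0. For each pair (i, j) with i < j, the coefficient of dx_i ∧ dx_j in alpha ∧ beta is (alpha_i * beta_j - alpha_j * beta_i). Collecting: alpha ∧ beta = (7) dx ∧ dy.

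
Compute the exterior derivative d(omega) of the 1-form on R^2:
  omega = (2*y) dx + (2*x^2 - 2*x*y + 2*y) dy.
d(omega) = (4*x - 2*y - 2) dx ∧ dy

For a 1-form omega = sum_i f_i dx_i, the exterior derivative is
  d(omega) = sum_{i < j} (∂f_j/∂x_i - ∂f_i/∂x_j) dx_i ∧ dx_j.
  coefficient of dx ∧ dy: ∂f_2/∂x - ∂f_1/∂y = ∂(2*x^2 - 2*x*y + 2*y)/∂x - ∂(2*y)/∂y = 4*x - 2*y - 2
Assembling: d(omega) = (4*x - 2*y - 2) dx ∧ dy.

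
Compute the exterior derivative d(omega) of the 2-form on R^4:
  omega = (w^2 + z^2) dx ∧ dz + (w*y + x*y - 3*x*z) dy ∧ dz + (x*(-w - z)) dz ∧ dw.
d(omega) = (w - z) dx ∧ dz ∧ dw + (y - 3*z) dx ∧ dy ∧ dz + (y) dy ∧ dz ∧ dw

For a 2-form omega = sum_{i<j} g_{ij} dx_i ∧ dx_j, the exterior derivative is
  d(omega) = sum_{i<j} d(g_{ij}) ∧ dx_i ∧ dx_j = sum_{i<j, k} (∂g_{ij}/∂x_k) dx_k ∧ dx_i ∧ dx_j.
Expand each term, using dx_k ∧ dx_i ∧ dx_j = sgn(permutation) dx_{(a)} ∧ dx_{(b)} ∧ dx_{(c)} with (a < b < c) sorted:
  d(w^2 + z^2) includes (∂/∂w)(w^2 + z^2) dw = (2*w) dw, which multiplied by dx ∧ dz gives (2*w) dx ∧ dz ∧ dw
  d(w*y + x*y - 3*x*z) includes (∂/∂x)(w*y + x*y - 3*x*z) dx = (y - 3*z) dx, which multiplied by dy ∧ dz gives (y - 3*z) dx ∧ dy ∧ dz
  d(w*y + x*y - 3*x*z) includes (∂/∂w)(w*y + x*y - 3*x*z) dw = (y) dw, which multiplied by dy ∧ dz gives (y) dy ∧ dz ∧ dw
  d(x*(-w - z)) includes (∂/∂x)(x*(-w - z)) dx = (-w - z) dx, which multiplied by dz ∧ dw gives (-w - z) dx ∧ dz ∧ dw
Collecting like 3-forms: d(omega) = (w - z) dx ∧ dz ∧ dw + (y - 3*z) dx ∧ dy ∧ dz + (y) dy ∧ dz ∧ dw.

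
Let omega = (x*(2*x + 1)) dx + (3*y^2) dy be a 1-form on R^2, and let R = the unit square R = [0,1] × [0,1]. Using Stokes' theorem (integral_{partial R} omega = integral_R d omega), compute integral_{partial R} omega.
integral_(partial R) omega = 0

Stokes: integral_partial_R omega = integral_R d omega with d omega = (∂Q/∂x - ∂P/∂y) dx ∧ dy.
  ∂Q/∂x = 0
  ∂P/∂y = 0
  integrand = ∂Q/∂x - ∂P/∂y = 0.
Integrating over R: integral_0^1 integral_0^1 (0) dx dy = 0.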